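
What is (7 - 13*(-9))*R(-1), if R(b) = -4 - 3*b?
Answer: -124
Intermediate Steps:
(7 - 13*(-9))*R(-1) = (7 - 13*(-9))*(-4 - 3*(-1)) = (7 + 117)*(-4 + 3) = 124*(-1) = -124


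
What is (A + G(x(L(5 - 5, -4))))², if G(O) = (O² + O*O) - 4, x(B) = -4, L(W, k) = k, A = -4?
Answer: 576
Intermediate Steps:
G(O) = -4 + 2*O² (G(O) = (O² + O²) - 4 = 2*O² - 4 = -4 + 2*O²)
(A + G(x(L(5 - 5, -4))))² = (-4 + (-4 + 2*(-4)²))² = (-4 + (-4 + 2*16))² = (-4 + (-4 + 32))² = (-4 + 28)² = 24² = 576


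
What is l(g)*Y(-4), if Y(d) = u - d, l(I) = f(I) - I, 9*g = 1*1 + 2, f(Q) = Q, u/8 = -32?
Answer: 0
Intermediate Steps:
u = -256 (u = 8*(-32) = -256)
g = ⅓ (g = (1*1 + 2)/9 = (1 + 2)/9 = (⅑)*3 = ⅓ ≈ 0.33333)
l(I) = 0 (l(I) = I - I = 0)
Y(d) = -256 - d
l(g)*Y(-4) = 0*(-256 - 1*(-4)) = 0*(-256 + 4) = 0*(-252) = 0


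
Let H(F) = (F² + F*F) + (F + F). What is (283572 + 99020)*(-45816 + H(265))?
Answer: 36408985088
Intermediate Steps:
H(F) = 2*F + 2*F² (H(F) = (F² + F²) + 2*F = 2*F² + 2*F = 2*F + 2*F²)
(283572 + 99020)*(-45816 + H(265)) = (283572 + 99020)*(-45816 + 2*265*(1 + 265)) = 382592*(-45816 + 2*265*266) = 382592*(-45816 + 140980) = 382592*95164 = 36408985088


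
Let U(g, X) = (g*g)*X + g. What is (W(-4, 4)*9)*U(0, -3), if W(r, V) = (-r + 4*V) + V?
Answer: 0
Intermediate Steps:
U(g, X) = g + X*g² (U(g, X) = g²*X + g = X*g² + g = g + X*g²)
W(r, V) = -r + 5*V
(W(-4, 4)*9)*U(0, -3) = ((-1*(-4) + 5*4)*9)*(0*(1 - 3*0)) = ((4 + 20)*9)*(0*(1 + 0)) = (24*9)*(0*1) = 216*0 = 0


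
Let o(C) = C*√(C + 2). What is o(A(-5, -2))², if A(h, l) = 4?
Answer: 96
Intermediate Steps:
o(C) = C*√(2 + C)
o(A(-5, -2))² = (4*√(2 + 4))² = (4*√6)² = 96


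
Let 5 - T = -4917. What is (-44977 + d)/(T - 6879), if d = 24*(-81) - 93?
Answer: 47014/1957 ≈ 24.023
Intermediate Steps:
d = -2037 (d = -1944 - 93 = -2037)
T = 4922 (T = 5 - 1*(-4917) = 5 + 4917 = 4922)
(-44977 + d)/(T - 6879) = (-44977 - 2037)/(4922 - 6879) = -47014/(-1957) = -47014*(-1/1957) = 47014/1957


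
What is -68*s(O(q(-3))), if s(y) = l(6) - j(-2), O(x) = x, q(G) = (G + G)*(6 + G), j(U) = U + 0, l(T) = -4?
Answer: 136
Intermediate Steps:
j(U) = U
q(G) = 2*G*(6 + G) (q(G) = (2*G)*(6 + G) = 2*G*(6 + G))
s(y) = -2 (s(y) = -4 - 1*(-2) = -4 + 2 = -2)
-68*s(O(q(-3))) = -68*(-2) = 136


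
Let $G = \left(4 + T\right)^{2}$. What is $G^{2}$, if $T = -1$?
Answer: $81$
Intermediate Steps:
$G = 9$ ($G = \left(4 - 1\right)^{2} = 3^{2} = 9$)
$G^{2} = 9^{2} = 81$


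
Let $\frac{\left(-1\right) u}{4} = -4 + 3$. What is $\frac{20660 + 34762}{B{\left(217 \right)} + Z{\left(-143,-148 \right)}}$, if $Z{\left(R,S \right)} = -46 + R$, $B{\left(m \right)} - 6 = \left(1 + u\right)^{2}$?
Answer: $- \frac{27711}{79} \approx -350.77$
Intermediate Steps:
$u = 4$ ($u = - 4 \left(-4 + 3\right) = \left(-4\right) \left(-1\right) = 4$)
$B{\left(m \right)} = 31$ ($B{\left(m \right)} = 6 + \left(1 + 4\right)^{2} = 6 + 5^{2} = 6 + 25 = 31$)
$\frac{20660 + 34762}{B{\left(217 \right)} + Z{\left(-143,-148 \right)}} = \frac{20660 + 34762}{31 - 189} = \frac{55422}{31 - 189} = \frac{55422}{-158} = 55422 \left(- \frac{1}{158}\right) = - \frac{27711}{79}$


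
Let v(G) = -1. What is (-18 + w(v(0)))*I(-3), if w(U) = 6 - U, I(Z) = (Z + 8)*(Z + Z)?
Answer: 330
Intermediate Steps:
I(Z) = 2*Z*(8 + Z) (I(Z) = (8 + Z)*(2*Z) = 2*Z*(8 + Z))
(-18 + w(v(0)))*I(-3) = (-18 + (6 - 1*(-1)))*(2*(-3)*(8 - 3)) = (-18 + (6 + 1))*(2*(-3)*5) = (-18 + 7)*(-30) = -11*(-30) = 330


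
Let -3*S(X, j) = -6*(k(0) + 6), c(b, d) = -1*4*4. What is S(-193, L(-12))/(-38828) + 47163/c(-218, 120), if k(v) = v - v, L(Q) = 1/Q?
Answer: -457811289/155312 ≈ -2947.7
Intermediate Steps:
c(b, d) = -16 (c(b, d) = -4*4 = -16)
k(v) = 0
S(X, j) = 12 (S(X, j) = -(-2)*(0 + 6) = -(-2)*6 = -⅓*(-36) = 12)
S(-193, L(-12))/(-38828) + 47163/c(-218, 120) = 12/(-38828) + 47163/(-16) = 12*(-1/38828) + 47163*(-1/16) = -3/9707 - 47163/16 = -457811289/155312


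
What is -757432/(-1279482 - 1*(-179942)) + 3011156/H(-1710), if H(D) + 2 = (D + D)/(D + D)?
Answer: -63670879054/21145 ≈ -3.0112e+6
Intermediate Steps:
H(D) = -1 (H(D) = -2 + (D + D)/(D + D) = -2 + (2*D)/((2*D)) = -2 + (2*D)*(1/(2*D)) = -2 + 1 = -1)
-757432/(-1279482 - 1*(-179942)) + 3011156/H(-1710) = -757432/(-1279482 - 1*(-179942)) + 3011156/(-1) = -757432/(-1279482 + 179942) + 3011156*(-1) = -757432/(-1099540) - 3011156 = -757432*(-1/1099540) - 3011156 = 14566/21145 - 3011156 = -63670879054/21145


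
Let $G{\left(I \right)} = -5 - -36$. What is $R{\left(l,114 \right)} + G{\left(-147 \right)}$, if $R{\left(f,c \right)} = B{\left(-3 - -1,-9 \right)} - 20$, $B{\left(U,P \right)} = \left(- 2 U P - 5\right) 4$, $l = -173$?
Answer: $-153$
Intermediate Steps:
$B{\left(U,P \right)} = -20 - 8 P U$ ($B{\left(U,P \right)} = \left(- 2 P U - 5\right) 4 = \left(-5 - 2 P U\right) 4 = -20 - 8 P U$)
$G{\left(I \right)} = 31$ ($G{\left(I \right)} = -5 + 36 = 31$)
$R{\left(f,c \right)} = -184$ ($R{\left(f,c \right)} = \left(-20 - - 72 \left(-3 - -1\right)\right) - 20 = \left(-20 - - 72 \left(-3 + 1\right)\right) - 20 = \left(-20 - \left(-72\right) \left(-2\right)\right) - 20 = \left(-20 - 144\right) - 20 = -164 - 20 = -184$)
$R{\left(l,114 \right)} + G{\left(-147 \right)} = -184 + 31 = -153$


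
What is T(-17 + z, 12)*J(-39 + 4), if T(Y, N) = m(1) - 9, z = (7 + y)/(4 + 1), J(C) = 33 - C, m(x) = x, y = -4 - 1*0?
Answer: -544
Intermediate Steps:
y = -4 (y = -4 + 0 = -4)
z = ⅗ (z = (7 - 4)/(4 + 1) = 3/5 = 3*(⅕) = ⅗ ≈ 0.60000)
T(Y, N) = -8 (T(Y, N) = 1 - 9 = -8)
T(-17 + z, 12)*J(-39 + 4) = -8*(33 - (-39 + 4)) = -8*(33 - 1*(-35)) = -8*(33 + 35) = -8*68 = -544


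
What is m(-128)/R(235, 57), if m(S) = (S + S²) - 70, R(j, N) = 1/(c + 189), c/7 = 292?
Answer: 36143338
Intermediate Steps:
c = 2044 (c = 7*292 = 2044)
R(j, N) = 1/2233 (R(j, N) = 1/(2044 + 189) = 1/2233)
m(S) = -70 + S + S²
m(-128)/R(235, 57) = (-70 - 128 + (-128)²)/(1/2233) = (-70 - 128 + 16384)*2233 = 16186*2233 = 36143338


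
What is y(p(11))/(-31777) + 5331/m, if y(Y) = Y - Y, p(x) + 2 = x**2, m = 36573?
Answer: 1777/12191 ≈ 0.14576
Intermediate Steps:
p(x) = -2 + x**2
y(Y) = 0
y(p(11))/(-31777) + 5331/m = 0/(-31777) + 5331/36573 = 0*(-1/31777) + 5331*(1/36573) = 0 + 1777/12191 = 1777/12191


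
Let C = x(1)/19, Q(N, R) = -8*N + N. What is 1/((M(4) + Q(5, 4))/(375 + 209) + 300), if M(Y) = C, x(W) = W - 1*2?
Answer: 5548/1664067 ≈ 0.0033340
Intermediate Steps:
Q(N, R) = -7*N
x(W) = -2 + W (x(W) = W - 2 = -2 + W)
C = -1/19 (C = (-2 + 1)/19 = -1*1/19 = -1/19 ≈ -0.052632)
M(Y) = -1/19
1/((M(4) + Q(5, 4))/(375 + 209) + 300) = 1/((-1/19 - 7*5)/(375 + 209) + 300) = 1/((-1/19 - 35)/584 + 300) = 1/(-666/19*1/584 + 300) = 1/(-333/5548 + 300) = 1/(1664067/5548) = 5548/1664067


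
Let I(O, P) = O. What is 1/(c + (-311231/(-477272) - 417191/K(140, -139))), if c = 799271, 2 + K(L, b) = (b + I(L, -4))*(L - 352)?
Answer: 51068104/40916844645377 ≈ 1.2481e-6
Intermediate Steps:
K(L, b) = -2 + (-352 + L)*(L + b) (K(L, b) = -2 + (b + L)*(L - 352) = -2 + (L + b)*(-352 + L) = -2 + (-352 + L)*(L + b))
1/(c + (-311231/(-477272) - 417191/K(140, -139))) = 1/(799271 + (-311231/(-477272) - 417191/(-2 + 140**2 - 352*140 - 352*(-139) + 140*(-139)))) = 1/(799271 + (-311231*(-1/477272) - 417191/(-2 + 19600 - 49280 + 48928 - 19460))) = 1/(799271 + (311231/477272 - 417191/(-214))) = 1/(799271 + (311231/477272 - 417191*(-1/214))) = 1/(799271 + (311231/477272 + 417191/214)) = 1/(799271 + 99590093193/51068104) = 1/(40916844645377/51068104) = 51068104/40916844645377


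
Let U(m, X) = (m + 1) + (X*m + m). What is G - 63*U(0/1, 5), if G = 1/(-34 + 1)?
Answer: -2080/33 ≈ -63.030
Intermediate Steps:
U(m, X) = 1 + 2*m + X*m (U(m, X) = (1 + m) + (m + X*m) = 1 + 2*m + X*m)
G = -1/33 (G = 1/(-33) = -1/33 ≈ -0.030303)
G - 63*U(0/1, 5) = -1/33 - 63*(1 + 2*(0/1) + 5*(0/1)) = -1/33 - 63*(1 + 2*(0*1) + 5*(0*1)) = -1/33 - 63*(1 + 2*0 + 5*0) = -1/33 - 63*(1 + 0 + 0) = -1/33 - 63*1 = -1/33 - 63 = -2080/33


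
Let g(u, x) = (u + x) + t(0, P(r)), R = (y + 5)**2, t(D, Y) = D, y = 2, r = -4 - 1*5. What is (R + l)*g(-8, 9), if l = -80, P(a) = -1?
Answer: -31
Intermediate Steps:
r = -9 (r = -4 - 5 = -9)
R = 49 (R = (2 + 5)**2 = 7**2 = 49)
g(u, x) = u + x (g(u, x) = (u + x) + 0 = u + x)
(R + l)*g(-8, 9) = (49 - 80)*(-8 + 9) = -31*1 = -31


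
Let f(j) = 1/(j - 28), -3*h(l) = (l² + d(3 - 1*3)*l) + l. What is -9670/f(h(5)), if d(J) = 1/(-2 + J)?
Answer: 1078205/3 ≈ 3.5940e+5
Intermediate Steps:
h(l) = -l²/3 - l/6 (h(l) = -((l² + l/(-2 + (3 - 1*3))) + l)/3 = -((l² + l/(-2 + (3 - 3))) + l)/3 = -((l² + l/(-2 + 0)) + l)/3 = -((l² + l/(-2)) + l)/3 = -((l² - l/2) + l)/3 = -(l² + l/2)/3 = -l²/3 - l/6)
f(j) = 1/(-28 + j)
-9670/f(h(5)) = -9670/(1/(-28 - ⅙*5*(1 + 2*5))) = -9670/(1/(-28 - ⅙*5*(1 + 10))) = -9670/(1/(-28 - ⅙*5*11)) = -9670/(1/(-28 - 55/6)) = -9670/(1/(-223/6)) = -9670/(-6/223) = -9670*(-223/6) = 1078205/3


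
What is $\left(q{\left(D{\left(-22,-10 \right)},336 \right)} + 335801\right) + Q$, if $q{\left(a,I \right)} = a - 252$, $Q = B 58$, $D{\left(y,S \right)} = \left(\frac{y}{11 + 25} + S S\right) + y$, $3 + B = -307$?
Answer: $\frac{5717635}{18} \approx 3.1765 \cdot 10^{5}$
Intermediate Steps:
$B = -310$ ($B = -3 - 307 = -310$)
$D{\left(y,S \right)} = S^{2} + \frac{37 y}{36}$ ($D{\left(y,S \right)} = \left(\frac{y}{36} + S^{2}\right) + y = \left(S^{2} + \frac{y}{36}\right) + y = S^{2} + \frac{37 y}{36}$)
$Q = -17980$ ($Q = \left(-310\right) 58 = -17980$)
$q{\left(a,I \right)} = -252 + a$
$\left(q{\left(D{\left(-22,-10 \right)},336 \right)} + 335801\right) + Q = \left(\left(-252 + \left(\left(-10\right)^{2} + \frac{37}{36} \left(-22\right)\right)\right) + 335801\right) - 17980 = \left(\left(-252 + \left(100 - \frac{407}{18}\right)\right) + 335801\right) - 17980 = \left(\left(-252 + \frac{1393}{18}\right) + 335801\right) - 17980 = \left(- \frac{3143}{18} + 335801\right) - 17980 = \frac{6041275}{18} - 17980 = \frac{5717635}{18}$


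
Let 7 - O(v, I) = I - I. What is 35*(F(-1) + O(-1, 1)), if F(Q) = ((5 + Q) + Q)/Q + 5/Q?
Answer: -35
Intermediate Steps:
O(v, I) = 7 (O(v, I) = 7 - (I - I) = 7 - 1*0 = 7 + 0 = 7)
F(Q) = 5/Q + (5 + 2*Q)/Q (F(Q) = (5 + 2*Q)/Q + 5/Q = 5/Q + (5 + 2*Q)/Q)
35*(F(-1) + O(-1, 1)) = 35*((2 + 10/(-1)) + 7) = 35*((2 + 10*(-1)) + 7) = 35*((2 - 10) + 7) = 35*(-8 + 7) = 35*(-1) = -35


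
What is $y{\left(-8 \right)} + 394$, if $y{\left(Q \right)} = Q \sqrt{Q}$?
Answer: $394 - 16 i \sqrt{2} \approx 394.0 - 22.627 i$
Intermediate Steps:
$y{\left(Q \right)} = Q^{\frac{3}{2}}$
$y{\left(-8 \right)} + 394 = \left(-8\right)^{\frac{3}{2}} + 394 = - 16 i \sqrt{2} + 394 = 394 - 16 i \sqrt{2}$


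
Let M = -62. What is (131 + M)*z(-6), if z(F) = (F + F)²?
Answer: 9936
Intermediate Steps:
z(F) = 4*F² (z(F) = (2*F)² = 4*F²)
(131 + M)*z(-6) = (131 - 62)*(4*(-6)²) = 69*(4*36) = 69*144 = 9936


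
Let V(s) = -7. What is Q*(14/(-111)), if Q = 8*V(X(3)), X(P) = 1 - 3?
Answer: 784/111 ≈ 7.0631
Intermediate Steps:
X(P) = -2
Q = -56 (Q = 8*(-7) = -56)
Q*(14/(-111)) = -784/(-111) = -784*(-1)/111 = -56*(-14/111) = 784/111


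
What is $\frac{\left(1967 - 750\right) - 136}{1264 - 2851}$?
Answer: $- \frac{47}{69} \approx -0.68116$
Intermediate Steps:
$\frac{\left(1967 - 750\right) - 136}{1264 - 2851} = \frac{\left(1967 - 750\right) - 136}{-1587} = \left(1217 - 136\right) \left(- \frac{1}{1587}\right) = 1081 \left(- \frac{1}{1587}\right) = - \frac{47}{69}$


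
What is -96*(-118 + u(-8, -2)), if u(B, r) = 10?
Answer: 10368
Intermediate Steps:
-96*(-118 + u(-8, -2)) = -96*(-118 + 10) = -96*(-108) = 10368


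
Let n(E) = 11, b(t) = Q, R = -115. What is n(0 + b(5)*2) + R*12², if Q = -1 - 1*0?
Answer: -16549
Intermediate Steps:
Q = -1 (Q = -1 + 0 = -1)
b(t) = -1
n(0 + b(5)*2) + R*12² = 11 - 115*12² = 11 - 115*144 = 11 - 16560 = -16549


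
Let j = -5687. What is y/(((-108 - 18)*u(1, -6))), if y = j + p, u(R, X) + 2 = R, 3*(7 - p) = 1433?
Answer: -2639/54 ≈ -48.870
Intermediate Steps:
p = -1412/3 (p = 7 - ⅓*1433 = 7 - 1433/3 = -1412/3 ≈ -470.67)
u(R, X) = -2 + R
y = -18473/3 (y = -5687 - 1412/3 = -18473/3 ≈ -6157.7)
y/(((-108 - 18)*u(1, -6))) = -18473*1/((-108 - 18)*(-2 + 1))/3 = -18473/(3*((-126*(-1)))) = -18473/3/126 = -18473/3*1/126 = -2639/54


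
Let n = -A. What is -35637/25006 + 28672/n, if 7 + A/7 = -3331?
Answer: -8265865/41735014 ≈ -0.19806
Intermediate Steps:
A = -23366 (A = -49 + 7*(-3331) = -49 - 23317 = -23366)
n = 23366 (n = -1*(-23366) = 23366)
-35637/25006 + 28672/n = -35637/25006 + 28672/23366 = -35637*1/25006 + 28672*(1/23366) = -35637/25006 + 2048/1669 = -8265865/41735014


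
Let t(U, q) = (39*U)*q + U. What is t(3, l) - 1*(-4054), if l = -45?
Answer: -1208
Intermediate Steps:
t(U, q) = U + 39*U*q (t(U, q) = 39*U*q + U = U + 39*U*q)
t(3, l) - 1*(-4054) = 3*(1 + 39*(-45)) - 1*(-4054) = 3*(1 - 1755) + 4054 = 3*(-1754) + 4054 = -5262 + 4054 = -1208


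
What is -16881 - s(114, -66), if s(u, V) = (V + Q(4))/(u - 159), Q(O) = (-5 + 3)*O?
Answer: -759719/45 ≈ -16883.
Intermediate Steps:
Q(O) = -2*O
s(u, V) = (-8 + V)/(-159 + u) (s(u, V) = (V - 2*4)/(u - 159) = (V - 8)/(-159 + u) = (-8 + V)/(-159 + u))
-16881 - s(114, -66) = -16881 - (-8 - 66)/(-159 + 114) = -16881 - (-74)/(-45) = -16881 - (-1)*(-74)/45 = -16881 - 1*74/45 = -16881 - 74/45 = -759719/45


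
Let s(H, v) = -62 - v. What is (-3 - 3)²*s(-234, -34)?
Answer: -1008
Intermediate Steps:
(-3 - 3)²*s(-234, -34) = (-3 - 3)²*(-62 - 1*(-34)) = (-6)²*(-62 + 34) = 36*(-28) = -1008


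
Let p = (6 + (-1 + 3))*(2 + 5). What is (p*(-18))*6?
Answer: -6048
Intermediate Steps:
p = 56 (p = (6 + 2)*7 = 8*7 = 56)
(p*(-18))*6 = (56*(-18))*6 = -1008*6 = -6048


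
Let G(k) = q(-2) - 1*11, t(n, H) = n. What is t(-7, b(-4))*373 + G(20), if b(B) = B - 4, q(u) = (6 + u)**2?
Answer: -2606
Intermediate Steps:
b(B) = -4 + B
G(k) = 5 (G(k) = (6 - 2)**2 - 1*11 = 4**2 - 11 = 16 - 11 = 5)
t(-7, b(-4))*373 + G(20) = -7*373 + 5 = -2611 + 5 = -2606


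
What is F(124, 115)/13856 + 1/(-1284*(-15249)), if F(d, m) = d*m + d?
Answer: 8801082775/8478017028 ≈ 1.0381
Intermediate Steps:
F(d, m) = d + d*m
F(124, 115)/13856 + 1/(-1284*(-15249)) = (124*(1 + 115))/13856 + 1/(-1284*(-15249)) = (124*116)*(1/13856) - 1/1284*(-1/15249) = 14384*(1/13856) + 1/19579716 = 899/866 + 1/19579716 = 8801082775/8478017028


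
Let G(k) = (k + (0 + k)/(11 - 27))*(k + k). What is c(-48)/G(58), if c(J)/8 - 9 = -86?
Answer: -1232/12615 ≈ -0.097661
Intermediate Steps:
G(k) = 15*k**2/8 (G(k) = (k + k/(-16))*(2*k) = (k + k*(-1/16))*(2*k) = (k - k/16)*(2*k) = (15*k/16)*(2*k) = 15*k**2/8)
c(J) = -616 (c(J) = 72 + 8*(-86) = 72 - 688 = -616)
c(-48)/G(58) = -616/((15/8)*58**2) = -616/((15/8)*3364) = -616/12615/2 = -616*2/12615 = -1232/12615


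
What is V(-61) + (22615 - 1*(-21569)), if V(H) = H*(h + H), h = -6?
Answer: 48271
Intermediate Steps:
V(H) = H*(-6 + H)
V(-61) + (22615 - 1*(-21569)) = -61*(-6 - 61) + (22615 - 1*(-21569)) = -61*(-67) + (22615 + 21569) = 4087 + 44184 = 48271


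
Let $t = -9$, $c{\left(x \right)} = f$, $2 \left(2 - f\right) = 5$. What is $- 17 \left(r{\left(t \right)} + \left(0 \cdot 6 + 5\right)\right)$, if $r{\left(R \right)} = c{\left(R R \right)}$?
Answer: $- \frac{153}{2} \approx -76.5$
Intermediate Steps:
$f = - \frac{1}{2}$ ($f = 2 - \frac{5}{2} = - \frac{1}{2} \approx -0.5$)
$c{\left(x \right)} = - \frac{1}{2}$
$r{\left(R \right)} = - \frac{1}{2}$
$- 17 \left(r{\left(t \right)} + \left(0 \cdot 6 + 5\right)\right) = - 17 \left(- \frac{1}{2} + \left(0 \cdot 6 + 5\right)\right) = - 17 \left(- \frac{1}{2} + \left(0 + 5\right)\right) = - 17 \left(- \frac{1}{2} + 5\right) = \left(-17\right) \frac{9}{2} = - \frac{153}{2}$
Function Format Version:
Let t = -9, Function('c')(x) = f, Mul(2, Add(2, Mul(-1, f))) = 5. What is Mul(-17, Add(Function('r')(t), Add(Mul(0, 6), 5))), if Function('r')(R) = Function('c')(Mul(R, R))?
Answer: Rational(-153, 2) ≈ -76.500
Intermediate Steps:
f = Rational(-1, 2) (f = Add(2, Mul(Rational(-1, 2), 5)) = Add(2, Rational(-5, 2)) = Rational(-1, 2) ≈ -0.50000)
Function('c')(x) = Rational(-1, 2)
Function('r')(R) = Rational(-1, 2)
Mul(-17, Add(Function('r')(t), Add(Mul(0, 6), 5))) = Mul(-17, Add(Rational(-1, 2), Add(Mul(0, 6), 5))) = Mul(-17, Add(Rational(-1, 2), Add(0, 5))) = Mul(-17, Add(Rational(-1, 2), 5)) = Mul(-17, Rational(9, 2)) = Rational(-153, 2)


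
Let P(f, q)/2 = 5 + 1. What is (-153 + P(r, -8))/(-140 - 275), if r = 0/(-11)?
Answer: 141/415 ≈ 0.33976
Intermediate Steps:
r = 0 (r = 0*(-1/11) = 0)
P(f, q) = 12 (P(f, q) = 2*(5 + 1) = 2*6 = 12)
(-153 + P(r, -8))/(-140 - 275) = (-153 + 12)/(-140 - 275) = -141/(-415) = -141*(-1/415) = 141/415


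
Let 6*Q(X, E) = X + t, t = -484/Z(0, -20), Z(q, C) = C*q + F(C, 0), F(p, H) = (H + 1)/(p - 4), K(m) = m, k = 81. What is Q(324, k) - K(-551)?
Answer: 2541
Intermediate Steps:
F(p, H) = (1 + H)/(-4 + p)
Z(q, C) = 1/(-4 + C) + C*q (Z(q, C) = C*q + (1 + 0)/(-4 + C) = C*q + 1/(-4 + C) = 1/(-4 + C) + C*q)
t = 11616 (t = -484*(-4 - 20)/(1 - 20*0*(-4 - 20)) = -484*(-24/(1 - 20*0*(-24))) = -484*(-24/(1 + 0)) = -484/((-1/24*1)) = -484/(-1/24) = -484*(-24) = 11616)
Q(X, E) = 1936 + X/6 (Q(X, E) = (X + 11616)/6 = (11616 + X)/6 = 1936 + X/6)
Q(324, k) - K(-551) = (1936 + (⅙)*324) - 1*(-551) = (1936 + 54) + 551 = 1990 + 551 = 2541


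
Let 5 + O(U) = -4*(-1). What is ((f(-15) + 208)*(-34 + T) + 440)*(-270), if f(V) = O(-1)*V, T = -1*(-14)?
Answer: 1085400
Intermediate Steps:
O(U) = -1 (O(U) = -5 - 4*(-1) = -5 + 4 = -1)
T = 14
f(V) = -V
((f(-15) + 208)*(-34 + T) + 440)*(-270) = ((-1*(-15) + 208)*(-34 + 14) + 440)*(-270) = ((15 + 208)*(-20) + 440)*(-270) = (223*(-20) + 440)*(-270) = (-4460 + 440)*(-270) = -4020*(-270) = 1085400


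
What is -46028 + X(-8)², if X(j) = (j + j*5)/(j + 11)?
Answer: -45772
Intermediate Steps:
X(j) = 6*j/(11 + j) (X(j) = (j + 5*j)/(11 + j) = (6*j)/(11 + j) = 6*j/(11 + j))
-46028 + X(-8)² = -46028 + (6*(-8)/(11 - 8))² = -46028 + (6*(-8)/3)² = -46028 + (6*(-8)*(⅓))² = -46028 + (-16)² = -46028 + 256 = -45772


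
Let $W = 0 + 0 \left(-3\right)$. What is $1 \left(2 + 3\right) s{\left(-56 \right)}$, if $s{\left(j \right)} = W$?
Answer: $0$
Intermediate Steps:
$W = 0$ ($W = 0 + 0 = 0$)
$s{\left(j \right)} = 0$
$1 \left(2 + 3\right) s{\left(-56 \right)} = 1 \left(2 + 3\right) 0 = 1 \cdot 5 \cdot 0 = 5 \cdot 0 = 0$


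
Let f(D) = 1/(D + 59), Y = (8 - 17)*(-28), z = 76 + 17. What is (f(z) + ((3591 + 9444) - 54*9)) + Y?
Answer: 1945753/152 ≈ 12801.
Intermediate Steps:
z = 93
Y = 252 (Y = -9*(-28) = 252)
f(D) = 1/(59 + D)
(f(z) + ((3591 + 9444) - 54*9)) + Y = (1/(59 + 93) + ((3591 + 9444) - 54*9)) + 252 = (1/152 + (13035 - 486)) + 252 = (1/152 + 12549) + 252 = 1907449/152 + 252 = 1945753/152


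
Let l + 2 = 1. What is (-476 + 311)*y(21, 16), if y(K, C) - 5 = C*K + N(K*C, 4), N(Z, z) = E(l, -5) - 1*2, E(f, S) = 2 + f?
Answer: -56100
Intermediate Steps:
l = -1 (l = -2 + 1 = -1)
N(Z, z) = -1 (N(Z, z) = (2 - 1) - 1*2 = 1 - 2 = -1)
y(K, C) = 4 + C*K (y(K, C) = 5 + (C*K - 1) = 5 + (-1 + C*K) = 4 + C*K)
(-476 + 311)*y(21, 16) = (-476 + 311)*(4 + 16*21) = -165*(4 + 336) = -165*340 = -56100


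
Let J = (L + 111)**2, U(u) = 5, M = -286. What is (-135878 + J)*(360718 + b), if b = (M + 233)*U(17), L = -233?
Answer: -43612650282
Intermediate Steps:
J = 14884 (J = (-233 + 111)**2 = (-122)**2 = 14884)
b = -265 (b = (-286 + 233)*5 = -53*5 = -265)
(-135878 + J)*(360718 + b) = (-135878 + 14884)*(360718 - 265) = -120994*360453 = -43612650282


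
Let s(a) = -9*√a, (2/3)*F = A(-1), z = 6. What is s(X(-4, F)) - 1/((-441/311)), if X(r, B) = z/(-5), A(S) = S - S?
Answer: 311/441 - 9*I*√30/5 ≈ 0.70522 - 9.859*I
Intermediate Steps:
A(S) = 0
F = 0 (F = (3/2)*0 = 0)
X(r, B) = -6/5 (X(r, B) = 6/(-5) = 6*(-⅕) = -6/5)
s(X(-4, F)) - 1/((-441/311)) = -9*I*√30/5 - 1/((-441/311)) = -9*I*√30/5 - 1/((-441*1/311)) = -9*I*√30/5 - 1/(-441/311) = -9*I*√30/5 - 1*(-311/441) = -9*I*√30/5 + 311/441 = 311/441 - 9*I*√30/5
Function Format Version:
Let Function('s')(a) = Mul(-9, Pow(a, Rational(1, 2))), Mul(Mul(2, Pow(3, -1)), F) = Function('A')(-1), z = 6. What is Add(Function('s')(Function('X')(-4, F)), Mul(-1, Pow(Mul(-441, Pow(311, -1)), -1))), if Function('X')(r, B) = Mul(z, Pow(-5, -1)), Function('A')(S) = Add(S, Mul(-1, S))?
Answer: Add(Rational(311, 441), Mul(Rational(-9, 5), I, Pow(30, Rational(1, 2)))) ≈ Add(0.70522, Mul(-9.8590, I))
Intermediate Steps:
Function('A')(S) = 0
F = 0 (F = Mul(Rational(3, 2), 0) = 0)
Function('X')(r, B) = Rational(-6, 5) (Function('X')(r, B) = Mul(6, Pow(-5, -1)) = Mul(6, Rational(-1, 5)) = Rational(-6, 5))
Add(Function('s')(Function('X')(-4, F)), Mul(-1, Pow(Mul(-441, Pow(311, -1)), -1))) = Add(Mul(-9, Pow(Rational(-6, 5), Rational(1, 2))), Mul(-1, Pow(Mul(-441, Pow(311, -1)), -1))) = Add(Mul(-9, Mul(Rational(1, 5), I, Pow(30, Rational(1, 2)))), Mul(-1, Pow(Mul(-441, Rational(1, 311)), -1))) = Add(Mul(Rational(-9, 5), I, Pow(30, Rational(1, 2))), Mul(-1, Pow(Rational(-441, 311), -1))) = Add(Mul(Rational(-9, 5), I, Pow(30, Rational(1, 2))), Mul(-1, Rational(-311, 441))) = Add(Mul(Rational(-9, 5), I, Pow(30, Rational(1, 2))), Rational(311, 441)) = Add(Rational(311, 441), Mul(Rational(-9, 5), I, Pow(30, Rational(1, 2))))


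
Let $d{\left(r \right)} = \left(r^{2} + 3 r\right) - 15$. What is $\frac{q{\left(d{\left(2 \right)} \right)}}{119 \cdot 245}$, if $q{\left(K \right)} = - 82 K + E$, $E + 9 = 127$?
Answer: $\frac{528}{29155} \approx 0.01811$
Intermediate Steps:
$E = 118$ ($E = -9 + 127 = 118$)
$d{\left(r \right)} = -15 + r^{2} + 3 r$
$q{\left(K \right)} = 118 - 82 K$ ($q{\left(K \right)} = - 82 K + 118 = 118 - 82 K$)
$\frac{q{\left(d{\left(2 \right)} \right)}}{119 \cdot 245} = \frac{118 - 82 \left(-15 + 2^{2} + 3 \cdot 2\right)}{119 \cdot 245} = \frac{118 - 82 \left(-15 + 4 + 6\right)}{29155} = \left(118 - -410\right) \frac{1}{29155} = \left(118 + 410\right) \frac{1}{29155} = 528 \cdot \frac{1}{29155} = \frac{528}{29155}$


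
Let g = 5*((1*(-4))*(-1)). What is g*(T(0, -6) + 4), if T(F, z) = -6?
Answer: -40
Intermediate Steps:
g = 20 (g = 5*(-4*(-1)) = 5*4 = 20)
g*(T(0, -6) + 4) = 20*(-6 + 4) = 20*(-2) = -40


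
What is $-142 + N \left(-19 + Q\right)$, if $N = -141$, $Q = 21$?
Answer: $-424$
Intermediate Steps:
$-142 + N \left(-19 + Q\right) = -142 - 141 \left(-19 + 21\right) = -142 - 282 = -424$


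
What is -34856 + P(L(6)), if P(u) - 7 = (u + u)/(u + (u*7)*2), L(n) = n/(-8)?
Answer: -522733/15 ≈ -34849.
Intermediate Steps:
L(n) = -n/8 (L(n) = n*(-1/8) = -n/8)
P(u) = 107/15 (P(u) = 7 + (u + u)/(u + (u*7)*2) = 7 + (2*u)/(u + (7*u)*2) = 7 + (2*u)/(u + 14*u) = 7 + (2*u)/((15*u)) = 7 + (2*u)*(1/(15*u)) = 7 + 2/15 = 107/15)
-34856 + P(L(6)) = -34856 + 107/15 = -522733/15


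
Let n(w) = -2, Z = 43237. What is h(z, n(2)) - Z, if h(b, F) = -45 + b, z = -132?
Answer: -43414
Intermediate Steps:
h(z, n(2)) - Z = (-45 - 132) - 1*43237 = -177 - 43237 = -43414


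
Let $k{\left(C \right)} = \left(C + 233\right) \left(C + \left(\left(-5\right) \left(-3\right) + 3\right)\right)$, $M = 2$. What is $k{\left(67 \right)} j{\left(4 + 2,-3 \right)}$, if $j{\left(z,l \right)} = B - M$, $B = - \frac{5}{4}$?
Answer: $-82875$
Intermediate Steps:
$B = - \frac{5}{4}$ ($B = \left(-5\right) \frac{1}{4} = - \frac{5}{4} \approx -1.25$)
$j{\left(z,l \right)} = - \frac{13}{4}$ ($j{\left(z,l \right)} = - \frac{5}{4} - 2 = - \frac{13}{4}$)
$k{\left(C \right)} = \left(18 + C\right) \left(233 + C\right)$ ($k{\left(C \right)} = \left(233 + C\right) \left(C + \left(15 + 3\right)\right) = \left(233 + C\right) \left(C + 18\right) = \left(233 + C\right) \left(18 + C\right) = \left(18 + C\right) \left(233 + C\right)$)
$k{\left(67 \right)} j{\left(4 + 2,-3 \right)} = \left(4194 + 67^{2} + 251 \cdot 67\right) \left(- \frac{13}{4}\right) = \left(4194 + 4489 + 16817\right) \left(- \frac{13}{4}\right) = 25500 \left(- \frac{13}{4}\right) = -82875$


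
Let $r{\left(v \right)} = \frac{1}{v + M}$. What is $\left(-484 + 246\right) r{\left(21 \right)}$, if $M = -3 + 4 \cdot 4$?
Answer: $-7$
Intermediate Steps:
$M = 13$ ($M = -3 + 16 = 13$)
$r{\left(v \right)} = \frac{1}{13 + v}$ ($r{\left(v \right)} = \frac{1}{v + 13} = \frac{1}{13 + v}$)
$\left(-484 + 246\right) r{\left(21 \right)} = \frac{-484 + 246}{13 + 21} = - \frac{238}{34} = \left(-238\right) \frac{1}{34} = -7$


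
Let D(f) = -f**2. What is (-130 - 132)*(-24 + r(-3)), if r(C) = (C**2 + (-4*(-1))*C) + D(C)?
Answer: 9432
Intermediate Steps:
r(C) = 4*C (r(C) = (C**2 + (-4*(-1))*C) - C**2 = (C**2 + 4*C) - C**2 = 4*C)
(-130 - 132)*(-24 + r(-3)) = (-130 - 132)*(-24 + 4*(-3)) = -262*(-24 - 12) = -262*(-36) = 9432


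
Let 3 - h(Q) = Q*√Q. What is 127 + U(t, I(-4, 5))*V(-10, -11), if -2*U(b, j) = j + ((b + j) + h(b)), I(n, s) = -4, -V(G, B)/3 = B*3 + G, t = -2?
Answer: 1157/2 - 129*I*√2 ≈ 578.5 - 182.43*I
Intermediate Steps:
V(G, B) = -9*B - 3*G (V(G, B) = -3*(B*3 + G) = -3*(3*B + G) = -3*(G + 3*B) = -9*B - 3*G)
h(Q) = 3 - Q^(3/2) (h(Q) = 3 - Q*√Q = 3 - Q^(3/2))
U(b, j) = -3/2 + b^(3/2)/2 - j - b/2 (U(b, j) = -(j + ((b + j) + (3 - b^(3/2))))/2 = -(j + (3 + b + j - b^(3/2)))/2 = -(3 + b - b^(3/2) + 2*j)/2 = -3/2 + b^(3/2)/2 - j - b/2)
127 + U(t, I(-4, 5))*V(-10, -11) = 127 + (-3/2 + (-2)^(3/2)/2 - 1*(-4) - ½*(-2))*(-9*(-11) - 3*(-10)) = 127 + (-3/2 + (-2*I*√2)/2 + 4 + 1)*(99 + 30) = 127 + (-3/2 - I*√2 + 4 + 1)*129 = 127 + (7/2 - I*√2)*129 = 127 + (903/2 - 129*I*√2) = 1157/2 - 129*I*√2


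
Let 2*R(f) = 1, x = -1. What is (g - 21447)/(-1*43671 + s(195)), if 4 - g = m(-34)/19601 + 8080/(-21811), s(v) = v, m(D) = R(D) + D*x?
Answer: 1078482143585/2186676113016 ≈ 0.49321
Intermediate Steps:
R(f) = ½ (R(f) = (½)*1 = ½)
m(D) = ½ - D (m(D) = ½ + D*(-1) = ½ - D)
g = 219728617/50296166 (g = 4 - ((½ - 1*(-34))/19601 + 8080/(-21811)) = 4 - ((½ + 34)*(1/19601) + 8080*(-1/21811)) = 4 - ((69/2)*(1/19601) - 8080/21811) = 4 - (69/39202 - 8080/21811) = 4 - 1*(-18543953/50296166) = 4 + 18543953/50296166 = 219728617/50296166 ≈ 4.3687)
(g - 21447)/(-1*43671 + s(195)) = (219728617/50296166 - 21447)/(-1*43671 + 195) = -1078482143585/(50296166*(-43671 + 195)) = -1078482143585/50296166/(-43476) = -1078482143585/50296166*(-1/43476) = 1078482143585/2186676113016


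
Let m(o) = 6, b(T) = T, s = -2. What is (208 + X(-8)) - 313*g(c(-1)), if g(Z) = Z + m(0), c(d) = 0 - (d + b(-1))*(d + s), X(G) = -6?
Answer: 202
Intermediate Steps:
c(d) = -(-1 + d)*(-2 + d) (c(d) = 0 - (d - 1)*(d - 2) = 0 - (-1 + d)*(-2 + d) = -(-1 + d)*(-2 + d))
g(Z) = 6 + Z (g(Z) = Z + 6 = 6 + Z)
(208 + X(-8)) - 313*g(c(-1)) = (208 - 6) - 313*(6 + (-2 - 1*(-1)² + 3*(-1))) = 202 - 313*(6 + (-2 - 1*1 - 3)) = 202 - 313*(6 + (-2 - 1 - 3)) = 202 - 313*(6 - 6) = 202 - 313*0 = 202 + 0 = 202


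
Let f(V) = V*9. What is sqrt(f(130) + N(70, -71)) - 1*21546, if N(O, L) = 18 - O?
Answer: -21546 + sqrt(1118) ≈ -21513.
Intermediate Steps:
f(V) = 9*V
sqrt(f(130) + N(70, -71)) - 1*21546 = sqrt(9*130 + (18 - 1*70)) - 1*21546 = sqrt(1170 + (18 - 70)) - 21546 = sqrt(1170 - 52) - 21546 = sqrt(1118) - 21546 = -21546 + sqrt(1118)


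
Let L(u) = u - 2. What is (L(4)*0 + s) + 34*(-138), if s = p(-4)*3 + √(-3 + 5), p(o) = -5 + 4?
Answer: -4695 + √2 ≈ -4693.6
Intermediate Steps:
p(o) = -1
L(u) = -2 + u
s = -3 + √2 (s = -1*3 + √(-3 + 5) = -3 + √2 ≈ -1.5858)
(L(4)*0 + s) + 34*(-138) = ((-2 + 4)*0 + (-3 + √2)) + 34*(-138) = (2*0 + (-3 + √2)) - 4692 = (0 + (-3 + √2)) - 4692 = (-3 + √2) - 4692 = -4695 + √2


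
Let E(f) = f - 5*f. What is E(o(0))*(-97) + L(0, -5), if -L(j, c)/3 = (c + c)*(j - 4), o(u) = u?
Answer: -120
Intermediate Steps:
E(f) = -4*f
L(j, c) = -6*c*(-4 + j) (L(j, c) = -3*(c + c)*(j - 4) = -3*2*c*(-4 + j) = -6*c*(-4 + j))
E(o(0))*(-97) + L(0, -5) = -4*0*(-97) + 6*(-5)*(4 - 1*0) = 0*(-97) + 6*(-5)*(4 + 0) = 0 + 6*(-5)*4 = 0 - 120 = -120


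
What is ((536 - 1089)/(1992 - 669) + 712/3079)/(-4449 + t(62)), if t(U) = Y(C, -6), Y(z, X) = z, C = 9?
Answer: 108673/2583773640 ≈ 4.2060e-5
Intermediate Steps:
t(U) = 9
((536 - 1089)/(1992 - 669) + 712/3079)/(-4449 + t(62)) = ((536 - 1089)/(1992 - 669) + 712/3079)/(-4449 + 9) = (-553/1323 + 712*(1/3079))/(-4440) = (-553*1/1323 + 712/3079)*(-1/4440) = (-79/189 + 712/3079)*(-1/4440) = -108673/581931*(-1/4440) = 108673/2583773640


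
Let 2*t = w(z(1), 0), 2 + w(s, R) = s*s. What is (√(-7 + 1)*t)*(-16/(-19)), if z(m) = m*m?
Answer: -8*I*√6/19 ≈ -1.0314*I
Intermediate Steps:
z(m) = m²
w(s, R) = -2 + s² (w(s, R) = -2 + s*s = -2 + s²)
t = -½ (t = (-2 + (1²)²)/2 = (-2 + 1²)/2 = (-2 + 1)/2 = (½)*(-1) = -½ ≈ -0.50000)
(√(-7 + 1)*t)*(-16/(-19)) = (√(-7 + 1)*(-½))*(-16/(-19)) = (√(-6)*(-½))*(-16*(-1/19)) = ((I*√6)*(-½))*(16/19) = -I*√6/2*(16/19) = -8*I*√6/19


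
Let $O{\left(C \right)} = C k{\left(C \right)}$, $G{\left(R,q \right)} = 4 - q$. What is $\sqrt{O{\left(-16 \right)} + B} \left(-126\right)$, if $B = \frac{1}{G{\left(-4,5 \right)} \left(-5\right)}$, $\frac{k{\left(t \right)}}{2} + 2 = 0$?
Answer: $- \frac{126 \sqrt{1605}}{5} \approx -1009.6$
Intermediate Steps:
$k{\left(t \right)} = -4$ ($k{\left(t \right)} = -4 + 2 \cdot 0 = -4 + 0 = -4$)
$O{\left(C \right)} = - 4 C$ ($O{\left(C \right)} = C \left(-4\right) = - 4 C$)
$B = \frac{1}{5}$ ($B = \frac{1}{\left(4 - 5\right) \left(-5\right)} = \frac{1}{\left(-1\right) \left(-5\right)} = \frac{1}{5} \approx 0.2$)
$\sqrt{O{\left(-16 \right)} + B} \left(-126\right) = \sqrt{\left(-4\right) \left(-16\right) + \frac{1}{5}} \left(-126\right) = \sqrt{64 + \frac{1}{5}} \left(-126\right) = \sqrt{\frac{321}{5}} \left(-126\right) = \frac{\sqrt{1605}}{5} \left(-126\right) = - \frac{126 \sqrt{1605}}{5}$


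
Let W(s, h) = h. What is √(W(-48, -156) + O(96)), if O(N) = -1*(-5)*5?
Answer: I*√131 ≈ 11.446*I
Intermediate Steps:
O(N) = 25 (O(N) = 5*5 = 25)
√(W(-48, -156) + O(96)) = √(-156 + 25) = √(-131) = I*√131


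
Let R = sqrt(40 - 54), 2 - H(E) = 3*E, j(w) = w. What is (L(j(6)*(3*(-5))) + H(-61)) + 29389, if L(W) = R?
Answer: 29574 + I*sqrt(14) ≈ 29574.0 + 3.7417*I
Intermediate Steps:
H(E) = 2 - 3*E
R = I*sqrt(14) (R = sqrt(-14) = I*sqrt(14) ≈ 3.7417*I)
L(W) = I*sqrt(14)
(L(j(6)*(3*(-5))) + H(-61)) + 29389 = (I*sqrt(14) + (2 - 3*(-61))) + 29389 = (I*sqrt(14) + (2 + 183)) + 29389 = (I*sqrt(14) + 185) + 29389 = (185 + I*sqrt(14)) + 29389 = 29574 + I*sqrt(14)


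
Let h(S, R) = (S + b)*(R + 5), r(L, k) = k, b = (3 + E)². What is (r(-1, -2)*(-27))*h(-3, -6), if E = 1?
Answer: -702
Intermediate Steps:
b = 16 (b = (3 + 1)² = 4² = 16)
h(S, R) = (5 + R)*(16 + S) (h(S, R) = (S + 16)*(R + 5) = (16 + S)*(5 + R) = (5 + R)*(16 + S))
(r(-1, -2)*(-27))*h(-3, -6) = (-2*(-27))*(80 + 5*(-3) + 16*(-6) - 6*(-3)) = 54*(80 - 15 - 96 + 18) = 54*(-13) = -702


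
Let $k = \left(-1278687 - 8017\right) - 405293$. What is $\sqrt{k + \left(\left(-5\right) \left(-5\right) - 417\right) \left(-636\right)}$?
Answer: $i \sqrt{1442685} \approx 1201.1 i$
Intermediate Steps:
$k = -1691997$ ($k = -1286704 - 405293 = -1691997$)
$\sqrt{k + \left(\left(-5\right) \left(-5\right) - 417\right) \left(-636\right)} = \sqrt{-1691997 + \left(\left(-5\right) \left(-5\right) - 417\right) \left(-636\right)} = \sqrt{-1691997 + \left(25 - 417\right) \left(-636\right)} = \sqrt{-1691997 - -249312} = \sqrt{-1691997 + 249312} = \sqrt{-1442685} = i \sqrt{1442685}$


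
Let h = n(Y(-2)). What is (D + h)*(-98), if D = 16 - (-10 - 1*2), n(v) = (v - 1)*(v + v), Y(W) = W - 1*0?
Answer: -3920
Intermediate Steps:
Y(W) = W (Y(W) = W + 0 = W)
n(v) = 2*v*(-1 + v) (n(v) = (-1 + v)*(2*v) = 2*v*(-1 + v))
D = 28 (D = 16 - (-10 - 2) = 16 - 1*(-12) = 16 + 12 = 28)
h = 12 (h = 2*(-2)*(-1 - 2) = 2*(-2)*(-3) = 12)
(D + h)*(-98) = (28 + 12)*(-98) = 40*(-98) = -3920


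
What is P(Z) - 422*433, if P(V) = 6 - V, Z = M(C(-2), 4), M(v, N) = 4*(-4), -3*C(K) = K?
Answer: -182704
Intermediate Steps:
C(K) = -K/3
M(v, N) = -16
Z = -16
P(Z) - 422*433 = (6 - 1*(-16)) - 422*433 = (6 + 16) - 182726 = 22 - 182726 = -182704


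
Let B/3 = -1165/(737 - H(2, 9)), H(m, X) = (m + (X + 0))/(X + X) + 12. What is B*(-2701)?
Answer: 169919910/13039 ≈ 13032.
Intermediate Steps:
H(m, X) = 12 + (X + m)/(2*X) (H(m, X) = (m + X)/((2*X)) + 12 = (X + m)*(1/(2*X)) + 12 = (X + m)/(2*X) + 12 = 12 + (X + m)/(2*X))
B = -62910/13039 (B = 3*(-1165/(737 - (2 + 25*9)/(2*9))) = 3*(-1165/(737 - (2 + 225)/(2*9))) = 3*(-1165/(737 - 227/(2*9))) = 3*(-1165/(737 - 1*227/18)) = 3*(-1165/(737 - 227/18)) = 3*(-1165/13039/18) = 3*(-1165*18/13039) = 3*(-20970/13039) = -62910/13039 ≈ -4.8248)
B*(-2701) = -62910/13039*(-2701) = 169919910/13039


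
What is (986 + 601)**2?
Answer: 2518569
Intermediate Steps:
(986 + 601)**2 = 1587**2 = 2518569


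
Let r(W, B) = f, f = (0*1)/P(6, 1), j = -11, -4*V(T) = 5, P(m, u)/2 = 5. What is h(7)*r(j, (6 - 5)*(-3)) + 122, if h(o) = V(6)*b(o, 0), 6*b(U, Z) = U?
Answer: 122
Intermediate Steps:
b(U, Z) = U/6
P(m, u) = 10 (P(m, u) = 2*5 = 10)
V(T) = -5/4 (V(T) = -1/4*5 = -5/4)
f = 0 (f = (0*1)/10 = 0*(1/10) = 0)
r(W, B) = 0
h(o) = -5*o/24
h(7)*r(j, (6 - 5)*(-3)) + 122 = -5/24*7*0 + 122 = -35/24*0 + 122 = 0 + 122 = 122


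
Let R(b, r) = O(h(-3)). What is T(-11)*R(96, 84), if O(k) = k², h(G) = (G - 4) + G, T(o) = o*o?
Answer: 12100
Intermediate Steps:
T(o) = o²
h(G) = -4 + 2*G (h(G) = (-4 + G) + G = -4 + 2*G)
R(b, r) = 100 (R(b, r) = (-4 + 2*(-3))² = (-4 - 6)² = (-10)² = 100)
T(-11)*R(96, 84) = (-11)²*100 = 121*100 = 12100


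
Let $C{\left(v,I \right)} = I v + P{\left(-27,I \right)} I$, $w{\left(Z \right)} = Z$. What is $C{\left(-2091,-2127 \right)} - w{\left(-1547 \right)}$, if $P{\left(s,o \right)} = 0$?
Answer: $4449104$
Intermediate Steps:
$C{\left(v,I \right)} = I v$ ($C{\left(v,I \right)} = I v + 0 I = I v + 0 = I v$)
$C{\left(-2091,-2127 \right)} - w{\left(-1547 \right)} = \left(-2127\right) \left(-2091\right) - -1547 = 4447557 + 1547 = 4449104$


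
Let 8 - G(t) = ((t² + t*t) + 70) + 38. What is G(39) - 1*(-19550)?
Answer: 16408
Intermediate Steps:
G(t) = -100 - 2*t² (G(t) = 8 - (((t² + t*t) + 70) + 38) = 8 - (((t² + t²) + 70) + 38) = 8 - ((2*t² + 70) + 38) = 8 - ((70 + 2*t²) + 38) = 8 - (108 + 2*t²) = 8 + (-108 - 2*t²) = -100 - 2*t²)
G(39) - 1*(-19550) = (-100 - 2*39²) - 1*(-19550) = (-100 - 2*1521) + 19550 = (-100 - 3042) + 19550 = -3142 + 19550 = 16408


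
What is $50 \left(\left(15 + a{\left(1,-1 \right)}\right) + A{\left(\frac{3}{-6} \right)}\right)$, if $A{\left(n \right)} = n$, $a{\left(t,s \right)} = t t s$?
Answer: $675$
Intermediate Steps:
$a{\left(t,s \right)} = s t^{2}$ ($a{\left(t,s \right)} = t^{2} s = s t^{2}$)
$50 \left(\left(15 + a{\left(1,-1 \right)}\right) + A{\left(\frac{3}{-6} \right)}\right) = 50 \left(\left(15 - 1^{2}\right) + \frac{3}{-6}\right) = 50 \left(\left(15 - 1\right) + 3 \left(- \frac{1}{6}\right)\right) = 50 \left(\left(15 - 1\right) - \frac{1}{2}\right) = 50 \left(14 - \frac{1}{2}\right) = 50 \cdot \frac{27}{2} = 675$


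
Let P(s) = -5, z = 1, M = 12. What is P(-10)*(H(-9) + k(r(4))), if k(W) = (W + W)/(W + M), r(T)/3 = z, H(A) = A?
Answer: 43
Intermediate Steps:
r(T) = 3 (r(T) = 3*1 = 3)
k(W) = 2*W/(12 + W) (k(W) = (W + W)/(W + 12) = (2*W)/(12 + W) = 2*W/(12 + W))
P(-10)*(H(-9) + k(r(4))) = -5*(-9 + 2*3/(12 + 3)) = -5*(-9 + 2*3/15) = -5*(-9 + 2*3*(1/15)) = -5*(-9 + ⅖) = -5*(-43/5) = 43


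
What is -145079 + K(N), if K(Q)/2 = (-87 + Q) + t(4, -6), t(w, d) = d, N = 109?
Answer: -145047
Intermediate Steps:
K(Q) = -186 + 2*Q (K(Q) = 2*((-87 + Q) - 6) = 2*(-93 + Q) = -186 + 2*Q)
-145079 + K(N) = -145079 + (-186 + 2*109) = -145079 + (-186 + 218) = -145079 + 32 = -145047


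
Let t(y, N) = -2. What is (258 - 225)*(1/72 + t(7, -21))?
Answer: -1573/24 ≈ -65.542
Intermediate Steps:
(258 - 225)*(1/72 + t(7, -21)) = (258 - 225)*(1/72 - 2) = 33*(1/72 - 2) = 33*(-143/72) = -1573/24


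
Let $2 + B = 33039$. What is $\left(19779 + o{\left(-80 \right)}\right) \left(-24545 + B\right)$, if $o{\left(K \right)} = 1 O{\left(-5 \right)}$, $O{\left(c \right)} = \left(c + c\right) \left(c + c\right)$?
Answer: $168812468$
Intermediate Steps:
$B = 33037$ ($B = -2 + 33039 = 33037$)
$O{\left(c \right)} = 4 c^{2}$ ($O{\left(c \right)} = 2 c 2 c = 4 c^{2}$)
$o{\left(K \right)} = 100$ ($o{\left(K \right)} = 1 \cdot 4 \left(-5\right)^{2} = 1 \cdot 4 \cdot 25 = 1 \cdot 100 = 100$)
$\left(19779 + o{\left(-80 \right)}\right) \left(-24545 + B\right) = \left(19779 + 100\right) \left(-24545 + 33037\right) = 19879 \cdot 8492 = 168812468$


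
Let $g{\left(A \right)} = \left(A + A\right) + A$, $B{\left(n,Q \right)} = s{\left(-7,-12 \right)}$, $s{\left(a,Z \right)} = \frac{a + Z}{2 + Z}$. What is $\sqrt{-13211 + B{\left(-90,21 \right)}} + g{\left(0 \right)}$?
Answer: $\frac{i \sqrt{1320910}}{10} \approx 114.93 i$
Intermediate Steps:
$s{\left(a,Z \right)} = \frac{Z + a}{2 + Z}$
$B{\left(n,Q \right)} = \frac{19}{10}$ ($B{\left(n,Q \right)} = \frac{-12 - 7}{2 - 12} = \frac{1}{-10} \left(-19\right) = \left(- \frac{1}{10}\right) \left(-19\right) = \frac{19}{10}$)
$g{\left(A \right)} = 3 A$ ($g{\left(A \right)} = 2 A + A = 3 A$)
$\sqrt{-13211 + B{\left(-90,21 \right)}} + g{\left(0 \right)} = \sqrt{-13211 + \frac{19}{10}} + 3 \cdot 0 = \sqrt{- \frac{132091}{10}} + 0 = \frac{i \sqrt{1320910}}{10} + 0 = \frac{i \sqrt{1320910}}{10}$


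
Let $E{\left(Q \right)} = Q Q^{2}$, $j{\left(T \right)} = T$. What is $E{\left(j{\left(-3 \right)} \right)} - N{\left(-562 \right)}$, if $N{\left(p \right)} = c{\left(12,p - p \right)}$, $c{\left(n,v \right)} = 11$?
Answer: $-38$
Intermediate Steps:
$N{\left(p \right)} = 11$
$E{\left(Q \right)} = Q^{3}$
$E{\left(j{\left(-3 \right)} \right)} - N{\left(-562 \right)} = \left(-3\right)^{3} - 11 = -27 - 11 = -38$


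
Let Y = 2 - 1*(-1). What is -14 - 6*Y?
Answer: -32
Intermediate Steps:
Y = 3 (Y = 2 + 1 = 3)
-14 - 6*Y = -14 - 6*3 = -14 - 18 = -32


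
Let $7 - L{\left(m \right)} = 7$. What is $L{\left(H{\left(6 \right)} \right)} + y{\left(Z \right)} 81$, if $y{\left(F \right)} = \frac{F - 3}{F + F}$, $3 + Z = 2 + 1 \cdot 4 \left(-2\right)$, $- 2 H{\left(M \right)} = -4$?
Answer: $54$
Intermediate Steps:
$H{\left(M \right)} = 2$ ($H{\left(M \right)} = \left(- \frac{1}{2}\right) \left(-4\right) = 2$)
$Z = -9$ ($Z = -3 + \left(2 + 1 \cdot 4 \left(-2\right)\right) = -3 + \left(2 + 4 \left(-2\right)\right) = -3 + \left(2 - 8\right) = -3 - 6 = -9$)
$L{\left(m \right)} = 0$ ($L{\left(m \right)} = 7 - 7 = 0$)
$y{\left(F \right)} = \frac{-3 + F}{2 F}$
$L{\left(H{\left(6 \right)} \right)} + y{\left(Z \right)} 81 = 0 + \frac{-3 - 9}{2 \left(-9\right)} 81 = 0 + \frac{1}{2} \left(- \frac{1}{9}\right) \left(-12\right) 81 = 0 + \frac{2}{3} \cdot 81 = 0 + 54 = 54$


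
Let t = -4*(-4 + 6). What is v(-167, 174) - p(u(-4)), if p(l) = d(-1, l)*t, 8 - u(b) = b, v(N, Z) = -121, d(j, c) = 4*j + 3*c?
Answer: 135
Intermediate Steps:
d(j, c) = 3*c + 4*j
u(b) = 8 - b
t = -8 (t = -4*2 = -8)
p(l) = 32 - 24*l (p(l) = (3*l + 4*(-1))*(-8) = (3*l - 4)*(-8) = (-4 + 3*l)*(-8) = 32 - 24*l)
v(-167, 174) - p(u(-4)) = -121 - (32 - 24*(8 - 1*(-4))) = -121 - (32 - 24*(8 + 4)) = -121 - (32 - 24*12) = -121 - (32 - 288) = -121 - 1*(-256) = -121 + 256 = 135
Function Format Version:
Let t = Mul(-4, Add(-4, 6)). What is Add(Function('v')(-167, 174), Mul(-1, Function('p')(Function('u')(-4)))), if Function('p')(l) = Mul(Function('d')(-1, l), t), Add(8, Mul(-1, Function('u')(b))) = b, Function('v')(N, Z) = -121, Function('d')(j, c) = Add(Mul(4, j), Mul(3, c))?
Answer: 135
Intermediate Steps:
Function('d')(j, c) = Add(Mul(3, c), Mul(4, j))
Function('u')(b) = Add(8, Mul(-1, b))
t = -8 (t = Mul(-4, 2) = -8)
Function('p')(l) = Add(32, Mul(-24, l)) (Function('p')(l) = Mul(Add(Mul(3, l), Mul(4, -1)), -8) = Mul(Add(Mul(3, l), -4), -8) = Mul(Add(-4, Mul(3, l)), -8) = Add(32, Mul(-24, l)))
Add(Function('v')(-167, 174), Mul(-1, Function('p')(Function('u')(-4)))) = Add(-121, Mul(-1, Add(32, Mul(-24, Add(8, Mul(-1, -4)))))) = Add(-121, Mul(-1, Add(32, Mul(-24, Add(8, 4))))) = Add(-121, Mul(-1, Add(32, Mul(-24, 12)))) = Add(-121, Mul(-1, Add(32, -288))) = Add(-121, Mul(-1, -256)) = Add(-121, 256) = 135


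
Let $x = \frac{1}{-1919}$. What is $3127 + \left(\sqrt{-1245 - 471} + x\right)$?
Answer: $\frac{6000712}{1919} + 2 i \sqrt{429} \approx 3127.0 + 41.425 i$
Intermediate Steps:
$x = - \frac{1}{1919} \approx -0.0005211$
$3127 + \left(\sqrt{-1245 - 471} + x\right) = 3127 - \left(\frac{1}{1919} - \sqrt{-1245 - 471}\right) = 3127 - \left(\frac{1}{1919} - \sqrt{-1716}\right) = 3127 - \left(\frac{1}{1919} - 2 i \sqrt{429}\right) = \frac{6000712}{1919} + 2 i \sqrt{429}$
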